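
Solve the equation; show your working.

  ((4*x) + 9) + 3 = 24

Step 1. [((4*x) + 9) + 3 = 24] the outer +3 inverts by subtracting 3. So sub: (4*x) + 9 = 21.
Step 2. [(4*x) + 9 = 21] +9 is outermost — subtract 9 both sides, so sub: 4*x = 12.
Step 3. [4*x = 12] 4 out front; divide by 4. So div: x = 3.

Answer: x ∈ {3}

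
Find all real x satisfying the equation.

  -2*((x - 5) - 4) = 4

Step 1. [-2*((x - 5) - 4) = 4] leading coefficient -2: divide by -2. So div: (x - 5) - 4 = -2.
Step 2. [(x - 5) - 4 = -2] 4 comes off first (add 4) ⇒ sub: x - 5 = 2.
Step 3. [x - 5 = 2] the outer -5 inverts by adding 5. So sub: x = 7.

Answer: x ∈ {7}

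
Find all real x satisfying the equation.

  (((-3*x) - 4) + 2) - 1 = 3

Step 1. [(((-3*x) - 4) + 2) - 1 = 3] -1 is outermost — add 1 both sides ⇒ sub: ((-3*x) - 4) + 2 = 4.
Step 2. [((-3*x) - 4) + 2 = 4] the outer +2 inverts by subtracting 2. So sub: (-3*x) - 4 = 2.
Step 3. [(-3*x) - 4 = 2] add 4: x sits inside (… - 4). So sub: -3*x = 6.
Step 4. [-3*x = 6] divide by the outer -3 ⇒ div: x = -2.

Answer: x ∈ {-2}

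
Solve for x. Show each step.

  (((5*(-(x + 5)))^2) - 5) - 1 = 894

Step 1. [(((5*(-(x + 5)))^2) - 5) - 1 = 894] add 1: x sits inside (… - 1) ⇒ sub: ((5*(-(x + 5)))^2) - 5 = 895.
Step 2. [((5*(-(x + 5)))^2) - 5 = 895] the outer -5 inverts by adding 5, so sub: (5*(-(x + 5)))^2 = 900.
Step 3. [(5*(-(x + 5)))^2 = 900] √ both sides: 900 ≥ 0 gives two branches. So sqrt: 5*(-(x + 5)) = 30 or -30.
Step 4. [5*(-(x + 5)) = 30 or -30] 5 out front; divide by 5. So div: -(x + 5) = 6 or -6.
Step 5. [-(x + 5) = 6 or -6] leading − — multiply by −1, so neg: x + 5 = -6 or 6.
Step 6. [x + 5 = -6 or 6] 5 comes off first (subtract 5) ⇒ sub: x = -11 or 1.

Answer: x ∈ {-11, 1}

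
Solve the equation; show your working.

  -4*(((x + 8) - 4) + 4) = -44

Step 1. [-4*(((x + 8) - 4) + 4) = -44] LHS = -4·(…); ÷-4 both sides, so div: ((x + 8) - 4) + 4 = 11.
Step 2. [((x + 8) - 4) + 4 = 11] +4 is outermost — subtract 4 both sides ⇒ sub: (x + 8) - 4 = 7.
Step 3. [(x + 8) - 4 = 7] peel the -4: add 4 from each side ⇒ sub: x + 8 = 11.
Step 4. [x + 8 = 11] the outer +8 inverts by subtracting 8. So sub: x = 3.

Answer: x ∈ {3}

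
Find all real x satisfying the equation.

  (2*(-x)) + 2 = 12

Step 1. [(2*(-x)) + 2 = 12] 2 divides every term; factor it out. So factor: (-x) + 1 = 6.
Step 2. [(-x) + 1 = 6] subtract 1: x sits inside (… + 1), so sub: -x = 5.
Step 3. [-x = 5] LHS negated; negate both sides ⇒ neg: x = -5.

Answer: x ∈ {-5}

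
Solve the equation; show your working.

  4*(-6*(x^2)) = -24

Step 1. [4*(-6*(x^2)) = -24] 4·(inner) — divide through by 4. So div: -6*(x^2) = -6.
Step 2. [-6*(x^2) = -6] -6·(inner) — divide through by -6. So div: x^2 = 1.
Step 3. [x^2 = 1] √ both sides: 1 ≥ 0 gives two branches ⇒ sqrt: x = 1 or -1.

Answer: x ∈ {-1, 1}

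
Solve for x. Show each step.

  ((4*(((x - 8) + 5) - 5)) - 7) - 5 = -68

Step 1. [((4*(((x - 8) + 5) - 5)) - 7) - 5 = -68] peel the -5: add 5 from each side, so sub: (4*(((x - 8) + 5) - 5)) - 7 = -63.
Step 2. [(4*(((x - 8) + 5) - 5)) - 7 = -63] the outer -7 inverts by adding 7 ⇒ sub: 4*(((x - 8) + 5) - 5) = -56.
Step 3. [4*(((x - 8) + 5) - 5) = -56] leading coefficient 4: divide by 4. So div: ((x - 8) + 5) - 5 = -14.
Step 4. [((x - 8) + 5) - 5 = -14] add 5: x sits inside (… - 5) ⇒ sub: (x - 8) + 5 = -9.
Step 5. [(x - 8) + 5 = -9] subtract 5: x sits inside (… + 5). So sub: x - 8 = -14.
Step 6. [x - 8 = -14] peel the -8: add 8 from each side, so sub: x = -6.

Answer: x ∈ {-6}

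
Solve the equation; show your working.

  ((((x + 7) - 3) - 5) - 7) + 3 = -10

Step 1. [((((x + 7) - 3) - 5) - 7) + 3 = -10] 3 comes off first (subtract 3) ⇒ sub: (((x + 7) - 3) - 5) - 7 = -13.
Step 2. [(((x + 7) - 3) - 5) - 7 = -13] the outer -7 inverts by adding 7. So sub: ((x + 7) - 3) - 5 = -6.
Step 3. [((x + 7) - 3) - 5 = -6] 5 comes off first (add 5), so sub: (x + 7) - 3 = -1.
Step 4. [(x + 7) - 3 = -1] 3 comes off first (add 3). So sub: x + 7 = 2.
Step 5. [x + 7 = 2] 7 comes off first (subtract 7) ⇒ sub: x = -5.

Answer: x ∈ {-5}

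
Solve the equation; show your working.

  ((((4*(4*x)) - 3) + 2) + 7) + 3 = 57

Step 1. [((((4*(4*x)) - 3) + 2) + 7) + 3 = 57] subtract 3: x sits inside (… + 3), so sub: (((4*(4*x)) - 3) + 2) + 7 = 54.
Step 2. [(((4*(4*x)) - 3) + 2) + 7 = 54] peel the +7: subtract 7 from each side ⇒ sub: ((4*(4*x)) - 3) + 2 = 47.
Step 3. [((4*(4*x)) - 3) + 2 = 47] subtract 2: x sits inside (… + 2). So sub: (4*(4*x)) - 3 = 45.
Step 4. [(4*(4*x)) - 3 = 45] 3 comes off first (add 3), so sub: 4*(4*x) = 48.
Step 5. [4*(4*x) = 48] divide by the outer 4, so div: 4*x = 12.
Step 6. [4*x = 12] 4 out front; divide by 4. So div: x = 3.

Answer: x ∈ {3}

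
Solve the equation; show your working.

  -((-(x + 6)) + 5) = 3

Step 1. [-((-(x + 6)) + 5) = 3] LHS negated; negate both sides. So neg: (-(x + 6)) + 5 = -3.
Step 2. [(-(x + 6)) + 5 = -3] subtract 5: x sits inside (… + 5). So sub: -(x + 6) = -8.
Step 3. [-(x + 6) = -8] LHS negated; negate both sides ⇒ neg: x + 6 = 8.
Step 4. [x + 6 = 8] subtract 6: x sits inside (… + 6) ⇒ sub: x = 2.

Answer: x ∈ {2}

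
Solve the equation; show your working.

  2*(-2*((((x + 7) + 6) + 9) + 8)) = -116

Step 1. [2*(-2*((((x + 7) + 6) + 9) + 8)) = -116] 2·(inner) — divide through by 2 ⇒ div: -2*((((x + 7) + 6) + 9) + 8) = -58.
Step 2. [-2*((((x + 7) + 6) + 9) + 8) = -58] -2 out front; divide by -2, so div: (((x + 7) + 6) + 9) + 8 = 29.
Step 3. [(((x + 7) + 6) + 9) + 8 = 29] 8 comes off first (subtract 8) ⇒ sub: ((x + 7) + 6) + 9 = 21.
Step 4. [((x + 7) + 6) + 9 = 21] peel the +9: subtract 9 from each side. So sub: (x + 7) + 6 = 12.
Step 5. [(x + 7) + 6 = 12] +6 is outermost — subtract 6 both sides ⇒ sub: x + 7 = 6.
Step 6. [x + 7 = 6] peel the +7: subtract 7 from each side, so sub: x = -1.

Answer: x ∈ {-1}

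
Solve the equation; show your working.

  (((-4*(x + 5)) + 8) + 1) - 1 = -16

Step 1. [(((-4*(x + 5)) + 8) + 1) - 1 = -16] the outer -1 inverts by adding 1 ⇒ sub: ((-4*(x + 5)) + 8) + 1 = -15.
Step 2. [((-4*(x + 5)) + 8) + 1 = -15] subtract 1: x sits inside (… + 1). So sub: (-4*(x + 5)) + 8 = -16.
Step 3. [(-4*(x + 5)) + 8 = -16] common factor -4 (LHS and -16) — divide through. So factor: (x + 5) - 2 = 4.
Step 4. [(x + 5) - 2 = 4] the outer -2 inverts by adding 2. So sub: x + 5 = 6.
Step 5. [x + 5 = 6] the outer +5 inverts by subtracting 5, so sub: x = 1.

Answer: x ∈ {1}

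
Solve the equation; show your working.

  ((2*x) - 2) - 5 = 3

Step 1. [((2*x) - 2) - 5 = 3] the outer -5 inverts by adding 5, so sub: (2*x) - 2 = 8.
Step 2. [(2*x) - 2 = 8] -2 is outermost — add 2 both sides ⇒ sub: 2*x = 10.
Step 3. [2*x = 10] LHS = 2·(…); ÷2 both sides. So div: x = 5.

Answer: x ∈ {5}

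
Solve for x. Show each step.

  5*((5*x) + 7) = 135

Step 1. [5*((5*x) + 7) = 135] 5 out front; divide by 5, so div: (5*x) + 7 = 27.
Step 2. [(5*x) + 7 = 27] +7 is outermost — subtract 7 both sides. So sub: 5*x = 20.
Step 3. [5*x = 20] LHS = 5·(…); ÷5 both sides, so div: x = 4.

Answer: x ∈ {4}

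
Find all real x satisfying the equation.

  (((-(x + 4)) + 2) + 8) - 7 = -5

Step 1. [(((-(x + 4)) + 2) + 8) - 7 = -5] 7 comes off first (add 7). So sub: ((-(x + 4)) + 2) + 8 = 2.
Step 2. [((-(x + 4)) + 2) + 8 = 2] peel the +8: subtract 8 from each side, so sub: (-(x + 4)) + 2 = -6.
Step 3. [(-(x + 4)) + 2 = -6] +2 is outermost — subtract 2 both sides, so sub: -(x + 4) = -8.
Step 4. [-(x + 4) = -8] LHS negated; negate both sides ⇒ neg: x + 4 = 8.
Step 5. [x + 4 = 8] peel the +4: subtract 4 from each side ⇒ sub: x = 4.

Answer: x ∈ {4}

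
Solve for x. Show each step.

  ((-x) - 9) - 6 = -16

Step 1. [((-x) - 9) - 6 = -16] -6 is outermost — add 6 both sides. So sub: (-x) - 9 = -10.
Step 2. [(-x) - 9 = -10] the outer -9 inverts by adding 9. So sub: -x = -1.
Step 3. [-x = -1] flip signs both sides. So neg: x = 1.

Answer: x ∈ {1}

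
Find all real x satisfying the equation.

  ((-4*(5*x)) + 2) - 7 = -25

Step 1. [((-4*(5*x)) + 2) - 7 = -25] add 7: x sits inside (… - 7) ⇒ sub: (-4*(5*x)) + 2 = -18.
Step 2. [(-4*(5*x)) + 2 = -18] subtract 2: x sits inside (… + 2), so sub: -4*(5*x) = -20.
Step 3. [-4*(5*x) = -20] LHS = -4·(…); ÷-4 both sides, so div: 5*x = 5.
Step 4. [5*x = 5] divide by the outer 5, so div: x = 1.

Answer: x ∈ {1}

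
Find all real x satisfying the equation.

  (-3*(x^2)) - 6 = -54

Step 1. [(-3*(x^2)) - 6 = -54] common factor -3 (LHS and -54) — divide through ⇒ factor: (x^2) + 2 = 18.
Step 2. [(x^2) + 2 = 18] +2 is outermost — subtract 2 both sides, so sub: x^2 = 16.
Step 3. [x^2 = 16] √ both sides: 16 ≥ 0 gives two branches ⇒ sqrt: x = 4 or -4.

Answer: x ∈ {-4, 4}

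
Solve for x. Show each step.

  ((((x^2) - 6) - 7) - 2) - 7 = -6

Step 1. [((((x^2) - 6) - 7) - 2) - 7 = -6] -7 is outermost — add 7 both sides ⇒ sub: (((x^2) - 6) - 7) - 2 = 1.
Step 2. [(((x^2) - 6) - 7) - 2 = 1] add 2: x sits inside (… - 2) ⇒ sub: ((x^2) - 6) - 7 = 3.
Step 3. [((x^2) - 6) - 7 = 3] -7 is outermost — add 7 both sides ⇒ sub: (x^2) - 6 = 10.
Step 4. [(x^2) - 6 = 10] 6 comes off first (add 6), so sub: x^2 = 16.
Step 5. [x^2 = 16] √ both sides: 16 ≥ 0 gives two branches ⇒ sqrt: x = 4 or -4.

Answer: x ∈ {-4, 4}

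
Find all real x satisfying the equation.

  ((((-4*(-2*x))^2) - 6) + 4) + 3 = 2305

Step 1. [((((-4*(-2*x))^2) - 6) + 4) + 3 = 2305] +3 is outermost — subtract 3 both sides, so sub: (((-4*(-2*x))^2) - 6) + 4 = 2302.
Step 2. [(((-4*(-2*x))^2) - 6) + 4 = 2302] 4 comes off first (subtract 4) ⇒ sub: ((-4*(-2*x))^2) - 6 = 2298.
Step 3. [((-4*(-2*x))^2) - 6 = 2298] -6 is outermost — add 6 both sides ⇒ sub: (-4*(-2*x))^2 = 2304.
Step 4. [(-4*(-2*x))^2 = 2304] LHS squared, RHS 2304 ≥ 0: apply √ (±) ⇒ sqrt: -4*(-2*x) = 48 or -48.
Step 5. [-4*(-2*x) = 48 or -48] divide by the outer -4, so div: -2*x = -12 or 12.
Step 6. [-2*x = -12 or 12] leading coefficient -2: divide by -2 ⇒ div: x = 6 or -6.

Answer: x ∈ {-6, 6}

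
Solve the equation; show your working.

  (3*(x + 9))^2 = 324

Step 1. [(3*(x + 9))^2 = 324] √ both sides: 324 ≥ 0 gives two branches, so sqrt: 3*(x + 9) = 18 or -18.
Step 2. [3*(x + 9) = 18 or -18] 3·(inner) — divide through by 3 ⇒ div: x + 9 = 6 or -6.
Step 3. [x + 9 = 6 or -6] subtract 9: x sits inside (… + 9) ⇒ sub: x = -3 or -15.

Answer: x ∈ {-15, -3}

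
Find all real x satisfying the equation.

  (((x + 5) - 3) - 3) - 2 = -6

Step 1. [(((x + 5) - 3) - 3) - 2 = -6] peel the -2: add 2 from each side ⇒ sub: ((x + 5) - 3) - 3 = -4.
Step 2. [((x + 5) - 3) - 3 = -4] add 3: x sits inside (… - 3), so sub: (x + 5) - 3 = -1.
Step 3. [(x + 5) - 3 = -1] -3 is outermost — add 3 both sides ⇒ sub: x + 5 = 2.
Step 4. [x + 5 = 2] subtract 5: x sits inside (… + 5), so sub: x = -3.

Answer: x ∈ {-3}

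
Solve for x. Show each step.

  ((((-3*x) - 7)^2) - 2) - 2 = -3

Step 1. [((((-3*x) - 7)^2) - 2) - 2 = -3] add 2: x sits inside (… - 2). So sub: (((-3*x) - 7)^2) - 2 = -1.
Step 2. [(((-3*x) - 7)^2) - 2 = -1] add 2: x sits inside (… - 2), so sub: ((-3*x) - 7)^2 = 1.
Step 3. [((-3*x) - 7)^2 = 1] LHS squared, RHS 1 ≥ 0: apply √ (±), so sqrt: (-3*x) - 7 = 1 or -1.
Step 4. [(-3*x) - 7 = 1 or -1] the outer -7 inverts by adding 7. So sub: -3*x = 8 or 6.
Step 5. [-3*x = 8 or 6] leading coefficient -3: divide by -3. So div: x = -8/3 or -2.

Answer: x ∈ {-8/3, -2}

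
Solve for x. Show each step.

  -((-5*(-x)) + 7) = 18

Step 1. [-((-5*(-x)) + 7) = 18] LHS negated; negate both sides. So neg: (-5*(-x)) + 7 = -18.
Step 2. [(-5*(-x)) + 7 = -18] subtract 7: x sits inside (… + 7). So sub: -5*(-x) = -25.
Step 3. [-5*(-x) = -25] LHS = -5·(…); ÷-5 both sides. So div: -x = 5.
Step 4. [-x = 5] LHS negated; negate both sides. So neg: x = -5.

Answer: x ∈ {-5}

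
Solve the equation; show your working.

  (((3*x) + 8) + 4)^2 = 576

Step 1. [(((3*x) + 8) + 4)^2 = 576] √ both sides: 576 ≥ 0 gives two branches. So sqrt: ((3*x) + 8) + 4 = 24 or -24.
Step 2. [((3*x) + 8) + 4 = 24 or -24] +4 is outermost — subtract 4 both sides. So sub: (3*x) + 8 = 20 or -28.
Step 3. [(3*x) + 8 = 20 or -28] peel the +8: subtract 8 from each side, so sub: 3*x = 12 or -36.
Step 4. [3*x = 12 or -36] LHS = 3·(…); ÷3 both sides ⇒ div: x = 4 or -12.

Answer: x ∈ {-12, 4}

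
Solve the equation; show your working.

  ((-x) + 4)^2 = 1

Step 1. [((-x) + 4)^2 = 1] 1 ≥ 0, LHS is (·)² — take ±√, so sqrt: (-x) + 4 = 1 or -1.
Step 2. [(-x) + 4 = 1 or -1] 4 comes off first (subtract 4). So sub: -x = -3 or -5.
Step 3. [-x = -3 or -5] flip signs both sides, so neg: x = 3 or 5.

Answer: x ∈ {3, 5}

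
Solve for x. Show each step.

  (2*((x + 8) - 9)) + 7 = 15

Step 1. [(2*((x + 8) - 9)) + 7 = 15] 7 comes off first (subtract 7). So sub: 2*((x + 8) - 9) = 8.
Step 2. [2*((x + 8) - 9) = 8] 2·(inner) — divide through by 2, so div: (x + 8) - 9 = 4.
Step 3. [(x + 8) - 9 = 4] add 9: x sits inside (… - 9). So sub: x + 8 = 13.
Step 4. [x + 8 = 13] +8 is outermost — subtract 8 both sides ⇒ sub: x = 5.

Answer: x ∈ {5}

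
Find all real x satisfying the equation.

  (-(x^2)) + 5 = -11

Step 1. [(-(x^2)) + 5 = -11] +5 is outermost — subtract 5 both sides ⇒ sub: -(x^2) = -16.
Step 2. [-(x^2) = -16] flip signs both sides ⇒ neg: x^2 = 16.
Step 3. [x^2 = 16] √ both sides: 16 ≥ 0 gives two branches, so sqrt: x = 4 or -4.

Answer: x ∈ {-4, 4}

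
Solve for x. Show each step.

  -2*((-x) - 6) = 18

Step 1. [-2*((-x) - 6) = 18] -2·(inner) — divide through by -2. So div: (-x) - 6 = -9.
Step 2. [(-x) - 6 = -9] peel the -6: add 6 from each side, so sub: -x = -3.
Step 3. [-x = -3] leading − — multiply by −1 ⇒ neg: x = 3.

Answer: x ∈ {3}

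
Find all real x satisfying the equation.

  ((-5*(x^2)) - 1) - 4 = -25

Step 1. [((-5*(x^2)) - 1) - 4 = -25] -4 is outermost — add 4 both sides, so sub: (-5*(x^2)) - 1 = -21.
Step 2. [(-5*(x^2)) - 1 = -21] add 1: x sits inside (… - 1). So sub: -5*(x^2) = -20.
Step 3. [-5*(x^2) = -20] -5·(inner) — divide through by -5, so div: x^2 = 4.
Step 4. [x^2 = 4] √ both sides: 4 ≥ 0 gives two branches, so sqrt: x = 2 or -2.

Answer: x ∈ {-2, 2}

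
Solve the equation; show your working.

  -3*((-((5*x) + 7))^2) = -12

Step 1. [-3*((-((5*x) + 7))^2) = -12] -3·(inner) — divide through by -3. So div: (-((5*x) + 7))^2 = 4.
Step 2. [(-((5*x) + 7))^2 = 4] √ both sides: 4 ≥ 0 gives two branches. So sqrt: -((5*x) + 7) = 2 or -2.
Step 3. [-((5*x) + 7) = 2 or -2] flip signs both sides, so neg: (5*x) + 7 = -2 or 2.
Step 4. [(5*x) + 7 = -2 or 2] +7 is outermost — subtract 7 both sides. So sub: 5*x = -9 or -5.
Step 5. [5*x = -9 or -5] LHS = 5·(…); ÷5 both sides. So div: x = -9/5 or -1.

Answer: x ∈ {-9/5, -1}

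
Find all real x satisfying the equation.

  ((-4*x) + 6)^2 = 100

Step 1. [((-4*x) + 6)^2 = 100] LHS squared, RHS 100 ≥ 0: apply √ (±) ⇒ sqrt: (-4*x) + 6 = 10 or -10.
Step 2. [(-4*x) + 6 = 10 or -10] 6 comes off first (subtract 6), so sub: -4*x = 4 or -16.
Step 3. [-4*x = 4 or -16] divide by the outer -4, so div: x = -1 or 4.

Answer: x ∈ {-1, 4}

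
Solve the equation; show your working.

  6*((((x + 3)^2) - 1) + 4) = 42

Step 1. [6*((((x + 3)^2) - 1) + 4) = 42] divide by the outer 6 ⇒ div: (((x + 3)^2) - 1) + 4 = 7.
Step 2. [(((x + 3)^2) - 1) + 4 = 7] subtract 4: x sits inside (… + 4), so sub: ((x + 3)^2) - 1 = 3.
Step 3. [((x + 3)^2) - 1 = 3] add 1: x sits inside (… - 1), so sub: (x + 3)^2 = 4.
Step 4. [(x + 3)^2 = 4] √ both sides: 4 ≥ 0 gives two branches ⇒ sqrt: x + 3 = 2 or -2.
Step 5. [x + 3 = 2 or -2] subtract 3: x sits inside (… + 3) ⇒ sub: x = -1 or -5.

Answer: x ∈ {-5, -1}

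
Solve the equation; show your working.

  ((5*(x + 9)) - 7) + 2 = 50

Step 1. [((5*(x + 9)) - 7) + 2 = 50] the outer +2 inverts by subtracting 2. So sub: (5*(x + 9)) - 7 = 48.
Step 2. [(5*(x + 9)) - 7 = 48] add 7: x sits inside (… - 7), so sub: 5*(x + 9) = 55.
Step 3. [5*(x + 9) = 55] leading coefficient 5: divide by 5, so div: x + 9 = 11.
Step 4. [x + 9 = 11] peel the +9: subtract 9 from each side ⇒ sub: x = 2.

Answer: x ∈ {2}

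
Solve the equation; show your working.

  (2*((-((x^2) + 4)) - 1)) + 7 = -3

Step 1. [(2*((-((x^2) + 4)) - 1)) + 7 = -3] 7 comes off first (subtract 7), so sub: 2*((-((x^2) + 4)) - 1) = -10.
Step 2. [2*((-((x^2) + 4)) - 1) = -10] 2 out front; divide by 2. So div: (-((x^2) + 4)) - 1 = -5.
Step 3. [(-((x^2) + 4)) - 1 = -5] 1 comes off first (add 1). So sub: -((x^2) + 4) = -4.
Step 4. [-((x^2) + 4) = -4] leading − — multiply by −1 ⇒ neg: (x^2) + 4 = 4.
Step 5. [(x^2) + 4 = 4] peel the +4: subtract 4 from each side, so sub: x^2 = 0.
Step 6. [x^2 = 0] LHS squared, RHS 0 ≥ 0: apply √ (±), so sqrt: x = 0.

Answer: x ∈ {0}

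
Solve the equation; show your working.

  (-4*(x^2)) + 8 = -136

Step 1. [(-4*(x^2)) + 8 = -136] +8 is outermost — subtract 8 both sides, so sub: -4*(x^2) = -144.
Step 2. [-4*(x^2) = -144] leading coefficient -4: divide by -4, so div: x^2 = 36.
Step 3. [x^2 = 36] 36 ≥ 0, LHS is (·)² — take ±√. So sqrt: x = 6 or -6.

Answer: x ∈ {-6, 6}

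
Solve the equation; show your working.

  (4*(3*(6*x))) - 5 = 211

Step 1. [(4*(3*(6*x))) - 5 = 211] the outer -5 inverts by adding 5, so sub: 4*(3*(6*x)) = 216.
Step 2. [4*(3*(6*x)) = 216] LHS = 4·(…); ÷4 both sides ⇒ div: 3*(6*x) = 54.
Step 3. [3*(6*x) = 54] 3 out front; divide by 3. So div: 6*x = 18.
Step 4. [6*x = 18] 6 out front; divide by 6, so div: x = 3.

Answer: x ∈ {3}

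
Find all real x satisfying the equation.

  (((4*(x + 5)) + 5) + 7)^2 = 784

Step 1. [(((4*(x + 5)) + 5) + 7)^2 = 784] √ both sides: 784 ≥ 0 gives two branches, so sqrt: ((4*(x + 5)) + 5) + 7 = 28 or -28.
Step 2. [((4*(x + 5)) + 5) + 7 = 28 or -28] subtract 7: x sits inside (… + 7) ⇒ sub: (4*(x + 5)) + 5 = 21 or -35.
Step 3. [(4*(x + 5)) + 5 = 21 or -35] +5 is outermost — subtract 5 both sides, so sub: 4*(x + 5) = 16 or -40.
Step 4. [4*(x + 5) = 16 or -40] 4 out front; divide by 4 ⇒ div: x + 5 = 4 or -10.
Step 5. [x + 5 = 4 or -10] 5 comes off first (subtract 5). So sub: x = -1 or -15.

Answer: x ∈ {-15, -1}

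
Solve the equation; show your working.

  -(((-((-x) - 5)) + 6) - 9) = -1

Step 1. [-(((-((-x) - 5)) + 6) - 9) = -1] flip signs both sides. So neg: ((-((-x) - 5)) + 6) - 9 = 1.
Step 2. [((-((-x) - 5)) + 6) - 9 = 1] -9 is outermost — add 9 both sides. So sub: (-((-x) - 5)) + 6 = 10.
Step 3. [(-((-x) - 5)) + 6 = 10] +6 is outermost — subtract 6 both sides ⇒ sub: -((-x) - 5) = 4.
Step 4. [-((-x) - 5) = 4] leading − — multiply by −1. So neg: (-x) - 5 = -4.
Step 5. [(-x) - 5 = -4] -5 is outermost — add 5 both sides ⇒ sub: -x = 1.
Step 6. [-x = 1] flip signs both sides. So neg: x = -1.

Answer: x ∈ {-1}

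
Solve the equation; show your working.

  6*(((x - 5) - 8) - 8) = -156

Step 1. [6*(((x - 5) - 8) - 8) = -156] divide by the outer 6. So div: ((x - 5) - 8) - 8 = -26.
Step 2. [((x - 5) - 8) - 8 = -26] 8 comes off first (add 8) ⇒ sub: (x - 5) - 8 = -18.
Step 3. [(x - 5) - 8 = -18] add 8: x sits inside (… - 8) ⇒ sub: x - 5 = -10.
Step 4. [x - 5 = -10] add 5: x sits inside (… - 5), so sub: x = -5.

Answer: x ∈ {-5}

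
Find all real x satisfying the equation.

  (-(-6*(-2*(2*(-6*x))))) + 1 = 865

Step 1. [(-(-6*(-2*(2*(-6*x))))) + 1 = 865] subtract 1: x sits inside (… + 1), so sub: -(-6*(-2*(2*(-6*x)))) = 864.
Step 2. [-(-6*(-2*(2*(-6*x)))) = 864] LHS negated; negate both sides, so neg: -6*(-2*(2*(-6*x))) = -864.
Step 3. [-6*(-2*(2*(-6*x))) = -864] leading coefficient -6: divide by -6, so div: -2*(2*(-6*x)) = 144.
Step 4. [-2*(2*(-6*x)) = 144] LHS = -2·(…); ÷-2 both sides, so div: 2*(-6*x) = -72.
Step 5. [2*(-6*x) = -72] leading coefficient 2: divide by 2, so div: -6*x = -36.
Step 6. [-6*x = -36] divide by the outer -6 ⇒ div: x = 6.

Answer: x ∈ {6}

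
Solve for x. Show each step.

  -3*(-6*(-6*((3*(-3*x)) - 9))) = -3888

Step 1. [-3*(-6*(-6*((3*(-3*x)) - 9))) = -3888] -3·(inner) — divide through by -3. So div: -6*(-6*((3*(-3*x)) - 9)) = 1296.
Step 2. [-6*(-6*((3*(-3*x)) - 9)) = 1296] LHS = -6·(…); ÷-6 both sides ⇒ div: -6*((3*(-3*x)) - 9) = -216.
Step 3. [-6*((3*(-3*x)) - 9) = -216] -6·(inner) — divide through by -6 ⇒ div: (3*(-3*x)) - 9 = 36.
Step 4. [(3*(-3*x)) - 9 = 36] 3 divides every term; factor it out, so factor: (-3*x) - 3 = 12.
Step 5. [(-3*x) - 3 = 12] common factor -3 (LHS and 12) — divide through. So factor: x + 1 = -4.
Step 6. [x + 1 = -4] peel the +1: subtract 1 from each side, so sub: x = -5.

Answer: x ∈ {-5}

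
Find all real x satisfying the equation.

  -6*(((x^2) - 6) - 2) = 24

Step 1. [-6*(((x^2) - 6) - 2) = 24] LHS = -6·(…); ÷-6 both sides, so div: ((x^2) - 6) - 2 = -4.
Step 2. [((x^2) - 6) - 2 = -4] 2 comes off first (add 2) ⇒ sub: (x^2) - 6 = -2.
Step 3. [(x^2) - 6 = -2] add 6: x sits inside (… - 6), so sub: x^2 = 4.
Step 4. [x^2 = 4] √ both sides: 4 ≥ 0 gives two branches. So sqrt: x = 2 or -2.

Answer: x ∈ {-2, 2}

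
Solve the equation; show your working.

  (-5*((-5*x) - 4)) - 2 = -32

Step 1. [(-5*((-5*x) - 4)) - 2 = -32] the outer -2 inverts by adding 2, so sub: -5*((-5*x) - 4) = -30.
Step 2. [-5*((-5*x) - 4) = -30] -5·(inner) — divide through by -5, so div: (-5*x) - 4 = 6.
Step 3. [(-5*x) - 4 = 6] the outer -4 inverts by adding 4, so sub: -5*x = 10.
Step 4. [-5*x = 10] -5 out front; divide by -5. So div: x = -2.

Answer: x ∈ {-2}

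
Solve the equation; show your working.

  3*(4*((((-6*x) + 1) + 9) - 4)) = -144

Step 1. [3*(4*((((-6*x) + 1) + 9) - 4)) = -144] LHS = 3·(…); ÷3 both sides, so div: 4*((((-6*x) + 1) + 9) - 4) = -48.
Step 2. [4*((((-6*x) + 1) + 9) - 4) = -48] LHS = 4·(…); ÷4 both sides, so div: (((-6*x) + 1) + 9) - 4 = -12.
Step 3. [(((-6*x) + 1) + 9) - 4 = -12] add 4: x sits inside (… - 4), so sub: ((-6*x) + 1) + 9 = -8.
Step 4. [((-6*x) + 1) + 9 = -8] the outer +9 inverts by subtracting 9 ⇒ sub: (-6*x) + 1 = -17.
Step 5. [(-6*x) + 1 = -17] 1 comes off first (subtract 1) ⇒ sub: -6*x = -18.
Step 6. [-6*x = -18] leading coefficient -6: divide by -6 ⇒ div: x = 3.

Answer: x ∈ {3}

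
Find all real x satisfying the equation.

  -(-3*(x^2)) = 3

Step 1. [-(-3*(x^2)) = 3] flip signs both sides. So neg: -3*(x^2) = -3.
Step 2. [-3*(x^2) = -3] -3 out front; divide by -3. So div: x^2 = 1.
Step 3. [x^2 = 1] √ both sides: 1 ≥ 0 gives two branches. So sqrt: x = 1 or -1.

Answer: x ∈ {-1, 1}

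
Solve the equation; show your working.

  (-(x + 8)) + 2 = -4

Step 1. [(-(x + 8)) + 2 = -4] subtract 2: x sits inside (… + 2), so sub: -(x + 8) = -6.
Step 2. [-(x + 8) = -6] flip signs both sides. So neg: x + 8 = 6.
Step 3. [x + 8 = 6] peel the +8: subtract 8 from each side ⇒ sub: x = -2.

Answer: x ∈ {-2}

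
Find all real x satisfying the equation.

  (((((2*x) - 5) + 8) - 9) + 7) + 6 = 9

Step 1. [(((((2*x) - 5) + 8) - 9) + 7) + 6 = 9] +6 is outermost — subtract 6 both sides ⇒ sub: ((((2*x) - 5) + 8) - 9) + 7 = 3.
Step 2. [((((2*x) - 5) + 8) - 9) + 7 = 3] 7 comes off first (subtract 7) ⇒ sub: (((2*x) - 5) + 8) - 9 = -4.
Step 3. [(((2*x) - 5) + 8) - 9 = -4] the outer -9 inverts by adding 9. So sub: ((2*x) - 5) + 8 = 5.
Step 4. [((2*x) - 5) + 8 = 5] peel the +8: subtract 8 from each side ⇒ sub: (2*x) - 5 = -3.
Step 5. [(2*x) - 5 = -3] peel the -5: add 5 from each side, so sub: 2*x = 2.
Step 6. [2*x = 2] 2·(inner) — divide through by 2, so div: x = 1.

Answer: x ∈ {1}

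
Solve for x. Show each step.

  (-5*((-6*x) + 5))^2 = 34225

Step 1. [(-5*((-6*x) + 5))^2 = 34225] 34225 ≥ 0, LHS is (·)² — take ±√ ⇒ sqrt: -5*((-6*x) + 5) = 185 or -185.
Step 2. [-5*((-6*x) + 5) = 185 or -185] -5 out front; divide by -5 ⇒ div: (-6*x) + 5 = -37 or 37.
Step 3. [(-6*x) + 5 = -37 or 37] 5 comes off first (subtract 5). So sub: -6*x = -42 or 32.
Step 4. [-6*x = -42 or 32] leading coefficient -6: divide by -6. So div: x = 7 or -16/3.

Answer: x ∈ {-16/3, 7}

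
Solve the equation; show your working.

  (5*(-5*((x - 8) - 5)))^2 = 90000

Step 1. [(5*(-5*((x - 8) - 5)))^2 = 90000] LHS squared, RHS 90000 ≥ 0: apply √ (±). So sqrt: 5*(-5*((x - 8) - 5)) = 300 or -300.
Step 2. [5*(-5*((x - 8) - 5)) = 300 or -300] divide by the outer 5, so div: -5*((x - 8) - 5) = 60 or -60.
Step 3. [-5*((x - 8) - 5) = 60 or -60] LHS = -5·(…); ÷-5 both sides, so div: (x - 8) - 5 = -12 or 12.
Step 4. [(x - 8) - 5 = -12 or 12] add 5: x sits inside (… - 5) ⇒ sub: x - 8 = -7 or 17.
Step 5. [x - 8 = -7 or 17] -8 is outermost — add 8 both sides. So sub: x = 1 or 25.

Answer: x ∈ {1, 25}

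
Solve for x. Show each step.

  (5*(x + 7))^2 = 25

Step 1. [(5*(x + 7))^2 = 25] LHS squared, RHS 25 ≥ 0: apply √ (±) ⇒ sqrt: 5*(x + 7) = 5 or -5.
Step 2. [5*(x + 7) = 5 or -5] LHS = 5·(…); ÷5 both sides. So div: x + 7 = 1 or -1.
Step 3. [x + 7 = 1 or -1] subtract 7: x sits inside (… + 7), so sub: x = -6 or -8.

Answer: x ∈ {-8, -6}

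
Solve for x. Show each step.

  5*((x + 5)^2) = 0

Step 1. [5*((x + 5)^2) = 0] LHS = 5·(…); ÷5 both sides, so div: (x + 5)^2 = 0.
Step 2. [(x + 5)^2 = 0] LHS squared, RHS 0 ≥ 0: apply √ (±). So sqrt: x + 5 = 0.
Step 3. [x + 5 = 0] peel the +5: subtract 5 from each side ⇒ sub: x = -5.

Answer: x ∈ {-5}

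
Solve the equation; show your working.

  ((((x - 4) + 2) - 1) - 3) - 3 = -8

Step 1. [((((x - 4) + 2) - 1) - 3) - 3 = -8] add 3: x sits inside (… - 3) ⇒ sub: (((x - 4) + 2) - 1) - 3 = -5.
Step 2. [(((x - 4) + 2) - 1) - 3 = -5] peel the -3: add 3 from each side, so sub: ((x - 4) + 2) - 1 = -2.
Step 3. [((x - 4) + 2) - 1 = -2] 1 comes off first (add 1). So sub: (x - 4) + 2 = -1.
Step 4. [(x - 4) + 2 = -1] 2 comes off first (subtract 2), so sub: x - 4 = -3.
Step 5. [x - 4 = -3] add 4: x sits inside (… - 4). So sub: x = 1.

Answer: x ∈ {1}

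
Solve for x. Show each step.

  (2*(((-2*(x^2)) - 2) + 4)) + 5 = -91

Step 1. [(2*(((-2*(x^2)) - 2) + 4)) + 5 = -91] peel the +5: subtract 5 from each side, so sub: 2*(((-2*(x^2)) - 2) + 4) = -96.
Step 2. [2*(((-2*(x^2)) - 2) + 4) = -96] LHS = 2·(…); ÷2 both sides, so div: ((-2*(x^2)) - 2) + 4 = -48.
Step 3. [((-2*(x^2)) - 2) + 4 = -48] peel the +4: subtract 4 from each side ⇒ sub: (-2*(x^2)) - 2 = -52.
Step 4. [(-2*(x^2)) - 2 = -52] -2 | LHS and -2 | -52: pull -2 out ⇒ factor: (x^2) + 1 = 26.
Step 5. [(x^2) + 1 = 26] subtract 1: x sits inside (… + 1), so sub: x^2 = 25.
Step 6. [x^2 = 25] √ both sides: 25 ≥ 0 gives two branches ⇒ sqrt: x = 5 or -5.

Answer: x ∈ {-5, 5}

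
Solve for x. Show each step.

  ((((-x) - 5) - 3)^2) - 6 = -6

Step 1. [((((-x) - 5) - 3)^2) - 6 = -6] add 6: x sits inside (… - 6). So sub: (((-x) - 5) - 3)^2 = 0.
Step 2. [(((-x) - 5) - 3)^2 = 0] 0 ≥ 0, LHS is (·)² — take ±√, so sqrt: ((-x) - 5) - 3 = 0.
Step 3. [((-x) - 5) - 3 = 0] peel the -3: add 3 from each side, so sub: (-x) - 5 = 3.
Step 4. [(-x) - 5 = 3] -5 is outermost — add 5 both sides. So sub: -x = 8.
Step 5. [-x = 8] leading − — multiply by −1, so neg: x = -8.

Answer: x ∈ {-8}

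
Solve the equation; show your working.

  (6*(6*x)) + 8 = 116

Step 1. [(6*(6*x)) + 8 = 116] +8 is outermost — subtract 8 both sides, so sub: 6*(6*x) = 108.
Step 2. [6*(6*x) = 108] 6·(inner) — divide through by 6. So div: 6*x = 18.
Step 3. [6*x = 18] 6 out front; divide by 6. So div: x = 3.

Answer: x ∈ {3}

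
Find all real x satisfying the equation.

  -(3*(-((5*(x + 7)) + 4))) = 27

Step 1. [-(3*(-((5*(x + 7)) + 4))) = 27] LHS negated; negate both sides. So neg: 3*(-((5*(x + 7)) + 4)) = -27.
Step 2. [3*(-((5*(x + 7)) + 4)) = -27] 3 out front; divide by 3 ⇒ div: -((5*(x + 7)) + 4) = -9.
Step 3. [-((5*(x + 7)) + 4) = -9] leading − — multiply by −1. So neg: (5*(x + 7)) + 4 = 9.
Step 4. [(5*(x + 7)) + 4 = 9] the outer +4 inverts by subtracting 4 ⇒ sub: 5*(x + 7) = 5.
Step 5. [5*(x + 7) = 5] 5 out front; divide by 5, so div: x + 7 = 1.
Step 6. [x + 7 = 1] 7 comes off first (subtract 7). So sub: x = -6.

Answer: x ∈ {-6}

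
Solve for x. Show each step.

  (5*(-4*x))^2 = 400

Step 1. [(5*(-4*x))^2 = 400] 400 ≥ 0, LHS is (·)² — take ±√, so sqrt: 5*(-4*x) = 20 or -20.
Step 2. [5*(-4*x) = 20 or -20] leading coefficient 5: divide by 5. So div: -4*x = 4 or -4.
Step 3. [-4*x = 4 or -4] leading coefficient -4: divide by -4 ⇒ div: x = -1 or 1.

Answer: x ∈ {-1, 1}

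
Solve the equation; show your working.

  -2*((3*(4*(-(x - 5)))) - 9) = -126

Step 1. [-2*((3*(4*(-(x - 5)))) - 9) = -126] divide by the outer -2, so div: (3*(4*(-(x - 5)))) - 9 = 63.
Step 2. [(3*(4*(-(x - 5)))) - 9 = 63] -9 is outermost — add 9 both sides. So sub: 3*(4*(-(x - 5))) = 72.
Step 3. [3*(4*(-(x - 5))) = 72] divide by the outer 3. So div: 4*(-(x - 5)) = 24.
Step 4. [4*(-(x - 5)) = 24] 4·(inner) — divide through by 4 ⇒ div: -(x - 5) = 6.
Step 5. [-(x - 5) = 6] leading − — multiply by −1. So neg: x - 5 = -6.
Step 6. [x - 5 = -6] the outer -5 inverts by adding 5. So sub: x = -1.

Answer: x ∈ {-1}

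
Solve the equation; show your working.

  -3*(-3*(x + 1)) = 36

Step 1. [-3*(-3*(x + 1)) = 36] divide by the outer -3. So div: -3*(x + 1) = -12.
Step 2. [-3*(x + 1) = -12] divide by the outer -3, so div: x + 1 = 4.
Step 3. [x + 1 = 4] subtract 1: x sits inside (… + 1), so sub: x = 3.

Answer: x ∈ {3}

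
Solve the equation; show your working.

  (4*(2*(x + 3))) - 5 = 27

Step 1. [(4*(2*(x + 3))) - 5 = 27] peel the -5: add 5 from each side. So sub: 4*(2*(x + 3)) = 32.
Step 2. [4*(2*(x + 3)) = 32] divide by the outer 4 ⇒ div: 2*(x + 3) = 8.
Step 3. [2*(x + 3) = 8] 2·(inner) — divide through by 2, so div: x + 3 = 4.
Step 4. [x + 3 = 4] 3 comes off first (subtract 3) ⇒ sub: x = 1.

Answer: x ∈ {1}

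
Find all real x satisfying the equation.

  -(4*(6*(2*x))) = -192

Step 1. [-(4*(6*(2*x))) = -192] LHS negated; negate both sides, so neg: 4*(6*(2*x)) = 192.
Step 2. [4*(6*(2*x)) = 192] divide by the outer 4 ⇒ div: 6*(2*x) = 48.
Step 3. [6*(2*x) = 48] LHS = 6·(…); ÷6 both sides. So div: 2*x = 8.
Step 4. [2*x = 8] LHS = 2·(…); ÷2 both sides ⇒ div: x = 4.

Answer: x ∈ {4}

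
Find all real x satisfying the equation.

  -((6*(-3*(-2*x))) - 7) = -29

Step 1. [-((6*(-3*(-2*x))) - 7) = -29] flip signs both sides ⇒ neg: (6*(-3*(-2*x))) - 7 = 29.
Step 2. [(6*(-3*(-2*x))) - 7 = 29] 7 comes off first (add 7) ⇒ sub: 6*(-3*(-2*x)) = 36.
Step 3. [6*(-3*(-2*x)) = 36] divide by the outer 6, so div: -3*(-2*x) = 6.
Step 4. [-3*(-2*x) = 6] leading coefficient -3: divide by -3 ⇒ div: -2*x = -2.
Step 5. [-2*x = -2] divide by the outer -2. So div: x = 1.

Answer: x ∈ {1}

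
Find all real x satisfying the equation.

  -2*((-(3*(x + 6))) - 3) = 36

Step 1. [-2*((-(3*(x + 6))) - 3) = 36] -2 out front; divide by -2, so div: (-(3*(x + 6))) - 3 = -18.
Step 2. [(-(3*(x + 6))) - 3 = -18] the outer -3 inverts by adding 3, so sub: -(3*(x + 6)) = -15.
Step 3. [-(3*(x + 6)) = -15] LHS negated; negate both sides. So neg: 3*(x + 6) = 15.
Step 4. [3*(x + 6) = 15] 3·(inner) — divide through by 3 ⇒ div: x + 6 = 5.
Step 5. [x + 6 = 5] the outer +6 inverts by subtracting 6 ⇒ sub: x = -1.

Answer: x ∈ {-1}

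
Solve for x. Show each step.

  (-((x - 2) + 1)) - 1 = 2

Step 1. [(-((x - 2) + 1)) - 1 = 2] add 1: x sits inside (… - 1). So sub: -((x - 2) + 1) = 3.
Step 2. [-((x - 2) + 1) = 3] LHS negated; negate both sides, so neg: (x - 2) + 1 = -3.
Step 3. [(x - 2) + 1 = -3] +1 is outermost — subtract 1 both sides, so sub: x - 2 = -4.
Step 4. [x - 2 = -4] -2 is outermost — add 2 both sides, so sub: x = -2.

Answer: x ∈ {-2}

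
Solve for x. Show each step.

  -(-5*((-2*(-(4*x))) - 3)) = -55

Step 1. [-(-5*((-2*(-(4*x))) - 3)) = -55] flip signs both sides ⇒ neg: -5*((-2*(-(4*x))) - 3) = 55.
Step 2. [-5*((-2*(-(4*x))) - 3) = 55] -5·(inner) — divide through by -5, so div: (-2*(-(4*x))) - 3 = -11.
Step 3. [(-2*(-(4*x))) - 3 = -11] 3 comes off first (add 3). So sub: -2*(-(4*x)) = -8.
Step 4. [-2*(-(4*x)) = -8] leading coefficient -2: divide by -2, so div: -(4*x) = 4.
Step 5. [-(4*x) = 4] flip signs both sides ⇒ neg: 4*x = -4.
Step 6. [4*x = -4] LHS = 4·(…); ÷4 both sides. So div: x = -1.

Answer: x ∈ {-1}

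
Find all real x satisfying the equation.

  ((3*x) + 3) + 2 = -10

Step 1. [((3*x) + 3) + 2 = -10] subtract 2: x sits inside (… + 2) ⇒ sub: (3*x) + 3 = -12.
Step 2. [(3*x) + 3 = -12] 3 comes off first (subtract 3), so sub: 3*x = -15.
Step 3. [3*x = -15] divide by the outer 3. So div: x = -5.

Answer: x ∈ {-5}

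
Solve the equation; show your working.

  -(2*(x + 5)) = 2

Step 1. [-(2*(x + 5)) = 2] flip signs both sides. So neg: 2*(x + 5) = -2.
Step 2. [2*(x + 5) = -2] LHS = 2·(…); ÷2 both sides. So div: x + 5 = -1.
Step 3. [x + 5 = -1] +5 is outermost — subtract 5 both sides. So sub: x = -6.

Answer: x ∈ {-6}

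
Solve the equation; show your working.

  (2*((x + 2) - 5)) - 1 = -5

Step 1. [(2*((x + 2) - 5)) - 1 = -5] peel the -1: add 1 from each side. So sub: 2*((x + 2) - 5) = -4.
Step 2. [2*((x + 2) - 5) = -4] divide by the outer 2, so div: (x + 2) - 5 = -2.
Step 3. [(x + 2) - 5 = -2] 5 comes off first (add 5) ⇒ sub: x + 2 = 3.
Step 4. [x + 2 = 3] the outer +2 inverts by subtracting 2, so sub: x = 1.

Answer: x ∈ {1}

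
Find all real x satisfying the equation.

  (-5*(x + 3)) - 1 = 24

Step 1. [(-5*(x + 3)) - 1 = 24] peel the -1: add 1 from each side. So sub: -5*(x + 3) = 25.
Step 2. [-5*(x + 3) = 25] -5·(inner) — divide through by -5, so div: x + 3 = -5.
Step 3. [x + 3 = -5] subtract 3: x sits inside (… + 3) ⇒ sub: x = -8.

Answer: x ∈ {-8}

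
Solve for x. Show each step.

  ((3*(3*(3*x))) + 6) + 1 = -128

Step 1. [((3*(3*(3*x))) + 6) + 1 = -128] peel the +1: subtract 1 from each side ⇒ sub: (3*(3*(3*x))) + 6 = -129.
Step 2. [(3*(3*(3*x))) + 6 = -129] subtract 6: x sits inside (… + 6) ⇒ sub: 3*(3*(3*x)) = -135.
Step 3. [3*(3*(3*x)) = -135] LHS = 3·(…); ÷3 both sides ⇒ div: 3*(3*x) = -45.
Step 4. [3*(3*x) = -45] 3·(inner) — divide through by 3. So div: 3*x = -15.
Step 5. [3*x = -15] divide by the outer 3, so div: x = -5.

Answer: x ∈ {-5}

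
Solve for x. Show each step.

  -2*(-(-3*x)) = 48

Step 1. [-2*(-(-3*x)) = 48] leading coefficient -2: divide by -2, so div: -(-3*x) = -24.
Step 2. [-(-3*x) = -24] LHS negated; negate both sides. So neg: -3*x = 24.
Step 3. [-3*x = 24] divide by the outer -3 ⇒ div: x = -8.

Answer: x ∈ {-8}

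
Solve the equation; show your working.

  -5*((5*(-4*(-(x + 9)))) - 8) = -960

Step 1. [-5*((5*(-4*(-(x + 9)))) - 8) = -960] LHS = -5·(…); ÷-5 both sides. So div: (5*(-4*(-(x + 9)))) - 8 = 192.
Step 2. [(5*(-4*(-(x + 9)))) - 8 = 192] add 8: x sits inside (… - 8) ⇒ sub: 5*(-4*(-(x + 9))) = 200.
Step 3. [5*(-4*(-(x + 9))) = 200] 5·(inner) — divide through by 5 ⇒ div: -4*(-(x + 9)) = 40.
Step 4. [-4*(-(x + 9)) = 40] divide by the outer -4, so div: -(x + 9) = -10.
Step 5. [-(x + 9) = -10] flip signs both sides, so neg: x + 9 = 10.
Step 6. [x + 9 = 10] the outer +9 inverts by subtracting 9 ⇒ sub: x = 1.

Answer: x ∈ {1}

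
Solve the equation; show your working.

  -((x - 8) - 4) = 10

Step 1. [-((x - 8) - 4) = 10] flip signs both sides. So neg: (x - 8) - 4 = -10.
Step 2. [(x - 8) - 4 = -10] add 4: x sits inside (… - 4), so sub: x - 8 = -6.
Step 3. [x - 8 = -6] peel the -8: add 8 from each side, so sub: x = 2.

Answer: x ∈ {2}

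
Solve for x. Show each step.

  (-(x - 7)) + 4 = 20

Step 1. [(-(x - 7)) + 4 = 20] subtract 4: x sits inside (… + 4) ⇒ sub: -(x - 7) = 16.
Step 2. [-(x - 7) = 16] flip signs both sides, so neg: x - 7 = -16.
Step 3. [x - 7 = -16] -7 is outermost — add 7 both sides, so sub: x = -9.

Answer: x ∈ {-9}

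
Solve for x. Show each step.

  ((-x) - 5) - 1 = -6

Step 1. [((-x) - 5) - 1 = -6] 1 comes off first (add 1), so sub: (-x) - 5 = -5.
Step 2. [(-x) - 5 = -5] add 5: x sits inside (… - 5) ⇒ sub: -x = 0.
Step 3. [-x = 0] leading − — multiply by −1 ⇒ neg: x = 0.

Answer: x ∈ {0}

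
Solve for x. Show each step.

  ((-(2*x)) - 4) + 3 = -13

Step 1. [((-(2*x)) - 4) + 3 = -13] 3 comes off first (subtract 3), so sub: (-(2*x)) - 4 = -16.
Step 2. [(-(2*x)) - 4 = -16] the outer -4 inverts by adding 4 ⇒ sub: -(2*x) = -12.
Step 3. [-(2*x) = -12] leading − — multiply by −1. So neg: 2*x = 12.
Step 4. [2*x = 12] 2 out front; divide by 2, so div: x = 6.

Answer: x ∈ {6}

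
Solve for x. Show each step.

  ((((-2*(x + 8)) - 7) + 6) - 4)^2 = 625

Step 1. [((((-2*(x + 8)) - 7) + 6) - 4)^2 = 625] 625 ≥ 0, LHS is (·)² — take ±√. So sqrt: (((-2*(x + 8)) - 7) + 6) - 4 = 25 or -25.
Step 2. [(((-2*(x + 8)) - 7) + 6) - 4 = 25 or -25] -4 is outermost — add 4 both sides. So sub: ((-2*(x + 8)) - 7) + 6 = 29 or -21.
Step 3. [((-2*(x + 8)) - 7) + 6 = 29 or -21] the outer +6 inverts by subtracting 6 ⇒ sub: (-2*(x + 8)) - 7 = 23 or -27.
Step 4. [(-2*(x + 8)) - 7 = 23 or -27] add 7: x sits inside (… - 7), so sub: -2*(x + 8) = 30 or -20.
Step 5. [-2*(x + 8) = 30 or -20] -2 out front; divide by -2. So div: x + 8 = -15 or 10.
Step 6. [x + 8 = -15 or 10] peel the +8: subtract 8 from each side. So sub: x = -23 or 2.

Answer: x ∈ {-23, 2}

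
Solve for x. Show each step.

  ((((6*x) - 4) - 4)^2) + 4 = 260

Step 1. [((((6*x) - 4) - 4)^2) + 4 = 260] subtract 4: x sits inside (… + 4), so sub: (((6*x) - 4) - 4)^2 = 256.
Step 2. [(((6*x) - 4) - 4)^2 = 256] √ both sides: 256 ≥ 0 gives two branches. So sqrt: ((6*x) - 4) - 4 = 16 or -16.
Step 3. [((6*x) - 4) - 4 = 16 or -16] 4 comes off first (add 4), so sub: (6*x) - 4 = 20 or -12.
Step 4. [(6*x) - 4 = 20 or -12] -4 is outermost — add 4 both sides. So sub: 6*x = 24 or -8.
Step 5. [6*x = 24 or -8] 6 out front; divide by 6, so div: x = 4 or -4/3.

Answer: x ∈ {-4/3, 4}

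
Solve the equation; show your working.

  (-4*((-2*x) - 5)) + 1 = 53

Step 1. [(-4*((-2*x) - 5)) + 1 = 53] 1 comes off first (subtract 1) ⇒ sub: -4*((-2*x) - 5) = 52.
Step 2. [-4*((-2*x) - 5) = 52] -4·(inner) — divide through by -4. So div: (-2*x) - 5 = -13.
Step 3. [(-2*x) - 5 = -13] 5 comes off first (add 5). So sub: -2*x = -8.
Step 4. [-2*x = -8] divide by the outer -2 ⇒ div: x = 4.

Answer: x ∈ {4}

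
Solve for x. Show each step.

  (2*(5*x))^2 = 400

Step 1. [(2*(5*x))^2 = 400] √ both sides: 400 ≥ 0 gives two branches, so sqrt: 2*(5*x) = 20 or -20.
Step 2. [2*(5*x) = 20 or -20] LHS = 2·(…); ÷2 both sides, so div: 5*x = 10 or -10.
Step 3. [5*x = 10 or -10] LHS = 5·(…); ÷5 both sides ⇒ div: x = 2 or -2.

Answer: x ∈ {-2, 2}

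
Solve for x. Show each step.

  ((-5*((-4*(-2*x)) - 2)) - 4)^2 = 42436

Step 1. [((-5*((-4*(-2*x)) - 2)) - 4)^2 = 42436] 42436 ≥ 0, LHS is (·)² — take ±√ ⇒ sqrt: (-5*((-4*(-2*x)) - 2)) - 4 = 206 or -206.
Step 2. [(-5*((-4*(-2*x)) - 2)) - 4 = 206 or -206] peel the -4: add 4 from each side, so sub: -5*((-4*(-2*x)) - 2) = 210 or -202.
Step 3. [-5*((-4*(-2*x)) - 2) = 210 or -202] -5 out front; divide by -5. So div: (-4*(-2*x)) - 2 = -42 or 202/5.
Step 4. [(-4*(-2*x)) - 2 = -42 or 202/5] 2 comes off first (add 2). So sub: -4*(-2*x) = -40 or 212/5.
Step 5. [-4*(-2*x) = -40 or 212/5] divide by the outer -4 ⇒ div: -2*x = 10 or -53/5.
Step 6. [-2*x = 10 or -53/5] -2·(inner) — divide through by -2, so div: x = -5 or 53/10.

Answer: x ∈ {-5, 53/10}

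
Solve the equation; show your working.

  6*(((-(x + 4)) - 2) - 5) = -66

Step 1. [6*(((-(x + 4)) - 2) - 5) = -66] 6 out front; divide by 6. So div: ((-(x + 4)) - 2) - 5 = -11.
Step 2. [((-(x + 4)) - 2) - 5 = -11] add 5: x sits inside (… - 5). So sub: (-(x + 4)) - 2 = -6.
Step 3. [(-(x + 4)) - 2 = -6] -2 is outermost — add 2 both sides ⇒ sub: -(x + 4) = -4.
Step 4. [-(x + 4) = -4] flip signs both sides, so neg: x + 4 = 4.
Step 5. [x + 4 = 4] 4 comes off first (subtract 4), so sub: x = 0.

Answer: x ∈ {0}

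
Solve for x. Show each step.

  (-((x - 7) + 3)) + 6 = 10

Step 1. [(-((x - 7) + 3)) + 6 = 10] the outer +6 inverts by subtracting 6. So sub: -((x - 7) + 3) = 4.
Step 2. [-((x - 7) + 3) = 4] LHS negated; negate both sides, so neg: (x - 7) + 3 = -4.
Step 3. [(x - 7) + 3 = -4] subtract 3: x sits inside (… + 3), so sub: x - 7 = -7.
Step 4. [x - 7 = -7] add 7: x sits inside (… - 7), so sub: x = 0.

Answer: x ∈ {0}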